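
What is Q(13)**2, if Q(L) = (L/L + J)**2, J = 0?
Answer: 1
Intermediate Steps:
Q(L) = 1 (Q(L) = (L/L + 0)**2 = (1 + 0)**2 = 1**2 = 1)
Q(13)**2 = 1**2 = 1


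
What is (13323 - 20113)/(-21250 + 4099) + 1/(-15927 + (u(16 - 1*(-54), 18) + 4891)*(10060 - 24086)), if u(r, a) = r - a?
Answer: 470862344399/1189360878195 ≈ 0.39590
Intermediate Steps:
(13323 - 20113)/(-21250 + 4099) + 1/(-15927 + (u(16 - 1*(-54), 18) + 4891)*(10060 - 24086)) = (13323 - 20113)/(-21250 + 4099) + 1/(-15927 + (((16 - 1*(-54)) - 1*18) + 4891)*(10060 - 24086)) = -6790/(-17151) + 1/(-15927 + (((16 + 54) - 18) + 4891)*(-14026)) = -6790*(-1/17151) + 1/(-15927 + ((70 - 18) + 4891)*(-14026)) = 6790/17151 + 1/(-15927 + (52 + 4891)*(-14026)) = 6790/17151 + 1/(-15927 + 4943*(-14026)) = 6790/17151 + 1/(-15927 - 69330518) = 6790/17151 + 1/(-69346445) = 6790/17151 - 1/69346445 = 470862344399/1189360878195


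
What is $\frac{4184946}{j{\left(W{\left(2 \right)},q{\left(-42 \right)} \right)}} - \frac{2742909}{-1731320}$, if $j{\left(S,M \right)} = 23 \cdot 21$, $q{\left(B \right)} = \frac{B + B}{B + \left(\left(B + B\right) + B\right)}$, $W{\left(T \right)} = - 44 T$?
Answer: $\frac{2415601844589}{278742520} \approx 8666.1$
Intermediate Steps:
$q{\left(B \right)} = \frac{1}{2}$ ($q{\left(B \right)} = \frac{2 B}{B + \left(2 B + B\right)} = \frac{2 B}{B + 3 B} = \frac{2 B}{4 B} = 2 B \frac{1}{4 B} = \frac{1}{2}$)
$j{\left(S,M \right)} = 483$
$\frac{4184946}{j{\left(W{\left(2 \right)},q{\left(-42 \right)} \right)}} - \frac{2742909}{-1731320} = \frac{4184946}{483} - \frac{2742909}{-1731320} = 4184946 \cdot \frac{1}{483} - - \frac{2742909}{1731320} = \frac{1394982}{161} + \frac{2742909}{1731320} = \frac{2415601844589}{278742520}$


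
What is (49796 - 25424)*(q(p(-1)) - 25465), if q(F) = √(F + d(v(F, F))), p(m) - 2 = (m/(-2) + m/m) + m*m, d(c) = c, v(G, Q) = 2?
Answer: -620632980 + 12186*√26 ≈ -6.2057e+8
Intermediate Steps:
p(m) = 3 + m² - m/2 (p(m) = 2 + ((m/(-2) + m/m) + m*m) = 2 + ((m*(-½) + 1) + m²) = 2 + ((-m/2 + 1) + m²) = 2 + ((1 - m/2) + m²) = 2 + (1 + m² - m/2) = 3 + m² - m/2)
q(F) = √(2 + F) (q(F) = √(F + 2) = √(2 + F))
(49796 - 25424)*(q(p(-1)) - 25465) = (49796 - 25424)*(√(2 + (3 + (-1)² - ½*(-1))) - 25465) = 24372*(√(2 + (3 + 1 + ½)) - 25465) = 24372*(√(2 + 9/2) - 25465) = 24372*(√(13/2) - 25465) = 24372*(√26/2 - 25465) = 24372*(-25465 + √26/2) = -620632980 + 12186*√26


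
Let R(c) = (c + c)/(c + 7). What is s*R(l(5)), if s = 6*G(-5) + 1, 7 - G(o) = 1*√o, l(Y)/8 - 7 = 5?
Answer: 8256/103 - 1152*I*√5/103 ≈ 80.155 - 25.009*I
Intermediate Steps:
l(Y) = 96 (l(Y) = 56 + 8*5 = 56 + 40 = 96)
G(o) = 7 - √o
R(c) = 2*c/(7 + c) (R(c) = (2*c)/(7 + c) = 2*c/(7 + c))
s = 43 - 6*I*√5 (s = 6*(7 - √(-5)) + 1 = 6*(7 - I*√5) + 1 = (42 - 6*I*√5) + 1 = 43 - 6*I*√5 ≈ 43.0 - 13.416*I)
s*R(l(5)) = (43 - 6*I*√5)*(2*96/(7 + 96)) = (43 - 6*I*√5)*(2*96/103) = (43 - 6*I*√5)*(2*96*(1/103)) = (43 - 6*I*√5)*(192/103) = 8256/103 - 1152*I*√5/103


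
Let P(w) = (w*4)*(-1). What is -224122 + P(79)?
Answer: -224438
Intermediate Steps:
P(w) = -4*w (P(w) = (4*w)*(-1) = -4*w)
-224122 + P(79) = -224122 - 4*79 = -224122 - 316 = -224438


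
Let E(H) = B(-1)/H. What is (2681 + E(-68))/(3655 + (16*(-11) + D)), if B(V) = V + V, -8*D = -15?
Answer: 364620/473399 ≈ 0.77022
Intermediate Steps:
D = 15/8 (D = -1/8*(-15) = 15/8 ≈ 1.8750)
B(V) = 2*V
E(H) = -2/H (E(H) = (2*(-1))/H = -2/H)
(2681 + E(-68))/(3655 + (16*(-11) + D)) = (2681 - 2/(-68))/(3655 + (16*(-11) + 15/8)) = (2681 - 2*(-1/68))/(3655 + (-176 + 15/8)) = (2681 + 1/34)/(3655 - 1393/8) = 91155/(34*(27847/8)) = (91155/34)*(8/27847) = 364620/473399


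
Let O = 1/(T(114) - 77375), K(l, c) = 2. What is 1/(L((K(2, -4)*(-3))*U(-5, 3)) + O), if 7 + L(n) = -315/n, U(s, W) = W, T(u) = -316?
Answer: 155382/1631509 ≈ 0.095238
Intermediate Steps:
L(n) = -7 - 315/n
O = -1/77691 (O = 1/(-316 - 77375) = 1/(-77691) = -1/77691 ≈ -1.2872e-5)
1/(L((K(2, -4)*(-3))*U(-5, 3)) + O) = 1/((-7 - 315/((2*(-3))*3)) - 1/77691) = 1/((-7 - 315/((-6*3))) - 1/77691) = 1/((-7 - 315/(-18)) - 1/77691) = 1/((-7 - 315*(-1/18)) - 1/77691) = 1/((-7 + 35/2) - 1/77691) = 1/(21/2 - 1/77691) = 1/(1631509/155382) = 155382/1631509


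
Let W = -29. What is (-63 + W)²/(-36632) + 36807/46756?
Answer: 119071405/214095724 ≈ 0.55616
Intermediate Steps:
(-63 + W)²/(-36632) + 36807/46756 = (-63 - 29)²/(-36632) + 36807/46756 = (-92)²*(-1/36632) + 36807*(1/46756) = 8464*(-1/36632) + 36807/46756 = -1058/4579 + 36807/46756 = 119071405/214095724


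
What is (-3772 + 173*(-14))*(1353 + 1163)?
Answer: -15584104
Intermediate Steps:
(-3772 + 173*(-14))*(1353 + 1163) = (-3772 - 2422)*2516 = -6194*2516 = -15584104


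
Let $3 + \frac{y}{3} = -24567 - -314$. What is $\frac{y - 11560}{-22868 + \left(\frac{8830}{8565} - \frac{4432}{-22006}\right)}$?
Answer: $\frac{794712932796}{215498007673} \approx 3.6878$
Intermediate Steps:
$y = -72768$ ($y = -9 + 3 \left(-24567 - -314\right) = -9 + 3 \left(-24567 + \left(385 - 71\right)\right) = -9 + 3 \left(-24567 + 314\right) = -9 + 3 \left(-24253\right) = -9 - 72759 = -72768$)
$\frac{y - 11560}{-22868 + \left(\frac{8830}{8565} - \frac{4432}{-22006}\right)} = \frac{-72768 - 11560}{-22868 + \left(\frac{8830}{8565} - \frac{4432}{-22006}\right)} = - \frac{84328}{-22868 + \left(8830 \cdot \frac{1}{8565} - - \frac{2216}{11003}\right)} = - \frac{84328}{-22868 + \left(\frac{1766}{1713} + \frac{2216}{11003}\right)} = - \frac{84328}{-22868 + \frac{23227306}{18848139}} = - \frac{84328}{- \frac{430996015346}{18848139}} = \left(-84328\right) \left(- \frac{18848139}{430996015346}\right) = \frac{794712932796}{215498007673}$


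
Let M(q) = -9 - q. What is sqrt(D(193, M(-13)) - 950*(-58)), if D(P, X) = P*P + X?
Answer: sqrt(92353) ≈ 303.90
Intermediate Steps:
D(P, X) = X + P**2 (D(P, X) = P**2 + X = X + P**2)
sqrt(D(193, M(-13)) - 950*(-58)) = sqrt(((-9 - 1*(-13)) + 193**2) - 950*(-58)) = sqrt(((-9 + 13) + 37249) + 55100) = sqrt((4 + 37249) + 55100) = sqrt(37253 + 55100) = sqrt(92353)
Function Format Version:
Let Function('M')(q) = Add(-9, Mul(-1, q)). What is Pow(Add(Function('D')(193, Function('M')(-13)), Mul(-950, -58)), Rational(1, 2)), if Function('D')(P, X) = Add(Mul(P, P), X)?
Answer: Pow(92353, Rational(1, 2)) ≈ 303.90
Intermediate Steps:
Function('D')(P, X) = Add(X, Pow(P, 2)) (Function('D')(P, X) = Add(Pow(P, 2), X) = Add(X, Pow(P, 2)))
Pow(Add(Function('D')(193, Function('M')(-13)), Mul(-950, -58)), Rational(1, 2)) = Pow(Add(Add(Add(-9, Mul(-1, -13)), Pow(193, 2)), Mul(-950, -58)), Rational(1, 2)) = Pow(Add(Add(Add(-9, 13), 37249), 55100), Rational(1, 2)) = Pow(Add(Add(4, 37249), 55100), Rational(1, 2)) = Pow(Add(37253, 55100), Rational(1, 2)) = Pow(92353, Rational(1, 2))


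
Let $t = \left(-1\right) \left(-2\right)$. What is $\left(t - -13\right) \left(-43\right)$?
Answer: $-645$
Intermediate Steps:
$t = 2$
$\left(t - -13\right) \left(-43\right) = \left(2 - -13\right) \left(-43\right) = \left(2 + 13\right) \left(-43\right) = 15 \left(-43\right) = -645$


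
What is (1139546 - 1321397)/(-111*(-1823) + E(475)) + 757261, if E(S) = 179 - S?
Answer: 153009704026/202057 ≈ 7.5726e+5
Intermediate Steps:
(1139546 - 1321397)/(-111*(-1823) + E(475)) + 757261 = (1139546 - 1321397)/(-111*(-1823) + (179 - 1*475)) + 757261 = -181851/(202353 + (179 - 475)) + 757261 = -181851/(202353 - 296) + 757261 = -181851/202057 + 757261 = 153009704026/202057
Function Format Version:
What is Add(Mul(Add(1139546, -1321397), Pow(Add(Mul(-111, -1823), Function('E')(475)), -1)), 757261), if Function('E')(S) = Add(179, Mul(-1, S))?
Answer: Rational(153009704026, 202057) ≈ 7.5726e+5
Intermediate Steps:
Add(Mul(Add(1139546, -1321397), Pow(Add(Mul(-111, -1823), Function('E')(475)), -1)), 757261) = Add(Mul(Add(1139546, -1321397), Pow(Add(Mul(-111, -1823), Add(179, Mul(-1, 475))), -1)), 757261) = Add(Mul(-181851, Pow(Add(202353, Add(179, -475)), -1)), 757261) = Add(Mul(-181851, Pow(Add(202353, -296), -1)), 757261) = Add(Mul(-181851, Pow(202057, -1)), 757261) = Add(Mul(-181851, Rational(1, 202057)), 757261) = Add(Rational(-181851, 202057), 757261) = Rational(153009704026, 202057)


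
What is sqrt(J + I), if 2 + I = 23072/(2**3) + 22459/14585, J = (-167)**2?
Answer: sqrt(6546003149990)/14585 ≈ 175.42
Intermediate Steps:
J = 27889
I = 42056429/14585 (I = -2 + (23072/(2**3) + 22459/14585) = -2 + (23072/8 + 22459*(1/14585)) = -2 + (23072*(1/8) + 22459/14585) = -2 + (2884 + 22459/14585) = -2 + 42085599/14585 = 42056429/14585 ≈ 2883.5)
sqrt(J + I) = sqrt(27889 + 42056429/14585) = sqrt(448817494/14585) = sqrt(6546003149990)/14585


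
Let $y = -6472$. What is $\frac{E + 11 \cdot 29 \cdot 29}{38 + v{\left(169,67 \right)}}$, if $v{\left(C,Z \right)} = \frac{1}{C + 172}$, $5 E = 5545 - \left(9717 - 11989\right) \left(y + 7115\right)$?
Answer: $\frac{515829336}{64795} \approx 7960.9$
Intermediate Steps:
$E = \frac{1466441}{5}$ ($E = \frac{5545 - \left(9717 - 11989\right) \left(-6472 + 7115\right)}{5} = \frac{5545 - \left(-2272\right) 643}{5} = \frac{5545 - -1460896}{5} = \frac{5545 + 1460896}{5} = \frac{1}{5} \cdot 1466441 = \frac{1466441}{5} \approx 2.9329 \cdot 10^{5}$)
$v{\left(C,Z \right)} = \frac{1}{172 + C}$
$\frac{E + 11 \cdot 29 \cdot 29}{38 + v{\left(169,67 \right)}} = \frac{\frac{1466441}{5} + 11 \cdot 29 \cdot 29}{38 + \frac{1}{172 + 169}} = \frac{\frac{1466441}{5} + 319 \cdot 29}{38 + \frac{1}{341}} = \frac{\frac{1466441}{5} + 9251}{38 + \frac{1}{341}} = \frac{1512696}{5 \cdot \frac{12959}{341}} = \frac{1512696}{5} \cdot \frac{341}{12959} = \frac{515829336}{64795}$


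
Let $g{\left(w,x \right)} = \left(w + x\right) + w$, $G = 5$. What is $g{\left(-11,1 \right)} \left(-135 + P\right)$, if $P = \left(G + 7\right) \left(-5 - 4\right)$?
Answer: $5103$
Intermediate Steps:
$g{\left(w,x \right)} = x + 2 w$
$P = -108$ ($P = \left(5 + 7\right) \left(-5 - 4\right) = 12 \left(-9\right) = -108$)
$g{\left(-11,1 \right)} \left(-135 + P\right) = \left(1 + 2 \left(-11\right)\right) \left(-135 - 108\right) = \left(1 - 22\right) \left(-243\right) = \left(-21\right) \left(-243\right) = 5103$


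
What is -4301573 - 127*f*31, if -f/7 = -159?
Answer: -8683454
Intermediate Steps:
f = 1113 (f = -7*(-159) = 1113)
-4301573 - 127*f*31 = -4301573 - 127*1113*31 = -4301573 - 141351*31 = -4301573 - 4381881 = -8683454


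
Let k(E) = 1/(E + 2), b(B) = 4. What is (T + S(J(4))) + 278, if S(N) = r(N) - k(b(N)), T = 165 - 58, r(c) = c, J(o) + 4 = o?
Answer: 2309/6 ≈ 384.83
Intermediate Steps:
J(o) = -4 + o
k(E) = 1/(2 + E)
T = 107
S(N) = -1/6 + N (S(N) = N - 1/(2 + 4) = N - 1/6 = -1/6 + N)
(T + S(J(4))) + 278 = (107 + (-1/6 + (-4 + 4))) + 278 = (107 + (-1/6 + 0)) + 278 = (107 - 1/6) + 278 = 641/6 + 278 = 2309/6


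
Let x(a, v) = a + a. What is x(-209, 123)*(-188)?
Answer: 78584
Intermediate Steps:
x(a, v) = 2*a
x(-209, 123)*(-188) = (2*(-209))*(-188) = -418*(-188) = 78584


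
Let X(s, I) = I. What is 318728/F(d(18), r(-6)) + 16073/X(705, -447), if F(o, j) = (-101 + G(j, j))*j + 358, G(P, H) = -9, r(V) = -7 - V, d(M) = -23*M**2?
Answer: 11245771/17433 ≈ 645.08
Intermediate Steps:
F(o, j) = 358 - 110*j (F(o, j) = (-101 - 9)*j + 358 = -110*j + 358 = 358 - 110*j)
318728/F(d(18), r(-6)) + 16073/X(705, -447) = 318728/(358 - 110*(-7 - 1*(-6))) + 16073/(-447) = 318728/(358 - 110*(-7 + 6)) + 16073*(-1/447) = 318728/(358 - 110*(-1)) - 16073/447 = 318728/(358 + 110) - 16073/447 = 318728/468 - 16073/447 = 318728*(1/468) - 16073/447 = 79682/117 - 16073/447 = 11245771/17433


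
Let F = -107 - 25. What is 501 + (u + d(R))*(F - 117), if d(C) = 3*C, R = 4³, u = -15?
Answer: -43572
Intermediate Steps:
F = -132
R = 64
501 + (u + d(R))*(F - 117) = 501 + (-15 + 3*64)*(-132 - 117) = 501 + (-15 + 192)*(-249) = 501 + 177*(-249) = 501 - 44073 = -43572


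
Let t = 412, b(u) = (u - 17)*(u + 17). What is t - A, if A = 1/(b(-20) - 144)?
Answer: 13597/33 ≈ 412.03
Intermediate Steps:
b(u) = (-17 + u)*(17 + u)
A = -1/33 (A = 1/((-289 + (-20)²) - 144) = 1/((-289 + 400) - 144) = 1/(111 - 144) = 1/(-33) = -1/33 ≈ -0.030303)
t - A = 412 - 1*(-1/33) = 412 + 1/33 = 13597/33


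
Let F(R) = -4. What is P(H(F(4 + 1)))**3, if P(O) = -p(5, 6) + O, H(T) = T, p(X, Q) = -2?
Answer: -8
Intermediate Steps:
P(O) = 2 + O (P(O) = -1*(-2) + O = 2 + O)
P(H(F(4 + 1)))**3 = (2 - 4)**3 = (-2)**3 = -8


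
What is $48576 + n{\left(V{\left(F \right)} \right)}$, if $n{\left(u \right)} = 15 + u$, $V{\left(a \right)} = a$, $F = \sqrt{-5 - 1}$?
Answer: $48591 + i \sqrt{6} \approx 48591.0 + 2.4495 i$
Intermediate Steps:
$F = i \sqrt{6}$ ($F = \sqrt{-6} = i \sqrt{6} \approx 2.4495 i$)
$48576 + n{\left(V{\left(F \right)} \right)} = 48576 + \left(15 + i \sqrt{6}\right) = 48591 + i \sqrt{6}$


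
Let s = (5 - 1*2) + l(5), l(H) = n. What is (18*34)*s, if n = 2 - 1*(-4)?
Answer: 5508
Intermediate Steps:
n = 6 (n = 2 + 4 = 6)
l(H) = 6
s = 9 (s = (5 - 1*2) + 6 = (5 - 2) + 6 = 3 + 6 = 9)
(18*34)*s = (18*34)*9 = 612*9 = 5508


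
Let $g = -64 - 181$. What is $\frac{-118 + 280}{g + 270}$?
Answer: $\frac{162}{25} \approx 6.48$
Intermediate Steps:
$g = -245$
$\frac{-118 + 280}{g + 270} = \frac{-118 + 280}{-245 + 270} = \frac{162}{25}$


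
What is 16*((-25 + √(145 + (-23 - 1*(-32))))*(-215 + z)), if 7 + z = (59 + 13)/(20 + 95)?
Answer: 2036640/23 - 407328*√154/115 ≈ 44595.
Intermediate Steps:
z = -733/115 (z = -7 + (59 + 13)/(20 + 95) = -7 + 72/115 = -733/115 ≈ -6.3739)
16*((-25 + √(145 + (-23 - 1*(-32))))*(-215 + z)) = 16*((-25 + √(145 + (-23 - 1*(-32))))*(-215 - 733/115)) = 16*((-25 + √(145 + (-23 + 32)))*(-25458/115)) = 16*((-25 + √(145 + 9))*(-25458/115)) = 16*((-25 + √154)*(-25458/115)) = 16*(127290/23 - 25458*√154/115) = 2036640/23 - 407328*√154/115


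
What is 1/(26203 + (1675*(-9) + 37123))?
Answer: 1/48251 ≈ 2.0725e-5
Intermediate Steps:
1/(26203 + (1675*(-9) + 37123)) = 1/(26203 + (-15075 + 37123)) = 1/(26203 + 22048) = 1/48251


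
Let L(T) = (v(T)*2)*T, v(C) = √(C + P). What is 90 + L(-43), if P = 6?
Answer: 90 - 86*I*√37 ≈ 90.0 - 523.12*I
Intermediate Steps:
v(C) = √(6 + C) (v(C) = √(C + 6) = √(6 + C))
L(T) = 2*T*√(6 + T) (L(T) = (√(6 + T)*2)*T = (2*√(6 + T))*T = 2*T*√(6 + T))
90 + L(-43) = 90 + 2*(-43)*√(6 - 43) = 90 + 2*(-43)*√(-37) = 90 + 2*(-43)*(I*√37) = 90 - 86*I*√37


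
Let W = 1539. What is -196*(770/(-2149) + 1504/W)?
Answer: -57317848/472473 ≈ -121.31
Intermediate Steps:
-196*(770/(-2149) + 1504/W) = -196*(770/(-2149) + 1504/1539) = -196*(770*(-1/2149) + 1504*(1/1539)) = -196*(-110/307 + 1504/1539) = -196*292438/472473 = -57317848/472473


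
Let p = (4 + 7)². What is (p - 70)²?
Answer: 2601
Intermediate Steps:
p = 121 (p = 11² = 121)
(p - 70)² = (121 - 70)² = 51² = 2601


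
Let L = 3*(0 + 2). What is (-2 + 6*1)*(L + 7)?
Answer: 52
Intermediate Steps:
L = 6 (L = 3*2 = 6)
(-2 + 6*1)*(L + 7) = (-2 + 6*1)*(6 + 7) = (-2 + 6)*13 = 4*13 = 52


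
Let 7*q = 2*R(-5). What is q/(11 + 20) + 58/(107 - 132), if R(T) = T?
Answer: -12836/5425 ≈ -2.3661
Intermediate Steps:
q = -10/7 (q = (2*(-5))/7 = (⅐)*(-10) = -10/7 ≈ -1.4286)
q/(11 + 20) + 58/(107 - 132) = -10/7/(11 + 20) + 58/(107 - 132) = -10/7/31 + 58/(-25) = (1/31)*(-10/7) - 1/25*58 = -10/217 - 58/25 = -12836/5425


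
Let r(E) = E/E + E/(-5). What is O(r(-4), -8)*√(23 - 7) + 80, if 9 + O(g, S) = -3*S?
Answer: 140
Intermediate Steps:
r(E) = 1 - E/5 (r(E) = 1 + E*(-⅕) = 1 - E/5)
O(g, S) = -9 - 3*S
O(r(-4), -8)*√(23 - 7) + 80 = (-9 - 3*(-8))*√(23 - 7) + 80 = (-9 + 24)*√16 + 80 = 15*4 + 80 = 60 + 80 = 140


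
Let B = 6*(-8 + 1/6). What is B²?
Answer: 2209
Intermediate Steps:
B = -47 (B = 6*(-8 + ⅙) = 6*(-47/6) = -47)
B² = (-47)² = 2209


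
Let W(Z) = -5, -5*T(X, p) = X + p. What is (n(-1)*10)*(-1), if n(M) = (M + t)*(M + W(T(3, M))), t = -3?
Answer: -240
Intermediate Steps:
T(X, p) = -X/5 - p/5 (T(X, p) = -(X + p)/5 = -X/5 - p/5)
n(M) = (-5 + M)*(-3 + M) (n(M) = (M - 3)*(M - 5) = (-3 + M)*(-5 + M) = (-5 + M)*(-3 + M))
(n(-1)*10)*(-1) = ((15 + (-1)² - 8*(-1))*10)*(-1) = ((15 + 1 + 8)*10)*(-1) = (24*10)*(-1) = 240*(-1) = -240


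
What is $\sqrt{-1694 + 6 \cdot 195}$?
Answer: $2 i \sqrt{131} \approx 22.891 i$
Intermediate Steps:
$\sqrt{-1694 + 6 \cdot 195} = \sqrt{-1694 + 1170} = \sqrt{-524} = 2 i \sqrt{131}$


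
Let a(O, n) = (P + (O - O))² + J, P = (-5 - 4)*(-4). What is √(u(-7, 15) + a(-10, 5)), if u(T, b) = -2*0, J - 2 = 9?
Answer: √1307 ≈ 36.152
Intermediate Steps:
J = 11 (J = 2 + 9 = 11)
P = 36 (P = -9*(-4) = 36)
u(T, b) = 0
a(O, n) = 1307 (a(O, n) = (36 + (O - O))² + 11 = (36 + 0)² + 11 = 36² + 11 = 1296 + 11 = 1307)
√(u(-7, 15) + a(-10, 5)) = √(0 + 1307) = √1307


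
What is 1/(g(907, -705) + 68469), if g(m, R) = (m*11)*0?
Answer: 1/68469 ≈ 1.4605e-5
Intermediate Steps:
g(m, R) = 0 (g(m, R) = (11*m)*0 = 0)
1/(g(907, -705) + 68469) = 1/(0 + 68469) = 1/68469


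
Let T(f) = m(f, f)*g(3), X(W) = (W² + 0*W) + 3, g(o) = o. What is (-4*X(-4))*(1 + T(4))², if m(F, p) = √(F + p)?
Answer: -5548 - 912*√2 ≈ -6837.8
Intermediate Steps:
X(W) = 3 + W² (X(W) = (W² + 0) + 3 = W² + 3 = 3 + W²)
T(f) = 3*√2*√f (T(f) = √(f + f)*3 = √(2*f)*3 = (√2*√f)*3 = 3*√2*√f)
(-4*X(-4))*(1 + T(4))² = (-4*(3 + (-4)²))*(1 + 3*√2*√4)² = (-4*(3 + 16))*(1 + 3*√2*2)² = (-4*19)*(1 + 6*√2)² = -76*(1 + 6*√2)²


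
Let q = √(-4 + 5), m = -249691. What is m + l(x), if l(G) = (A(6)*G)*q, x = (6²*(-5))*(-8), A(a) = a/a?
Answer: -248251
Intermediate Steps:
A(a) = 1
x = 1440 (x = (36*(-5))*(-8) = -180*(-8) = 1440)
q = 1 (q = √1 = 1)
l(G) = G (l(G) = (1*G)*1 = G*1 = G)
m + l(x) = -249691 + 1440 = -248251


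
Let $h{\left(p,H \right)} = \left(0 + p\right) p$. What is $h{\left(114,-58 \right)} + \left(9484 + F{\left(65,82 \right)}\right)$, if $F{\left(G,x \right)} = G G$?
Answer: $26705$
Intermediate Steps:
$F{\left(G,x \right)} = G^{2}$
$h{\left(p,H \right)} = p^{2}$ ($h{\left(p,H \right)} = p p = p^{2}$)
$h{\left(114,-58 \right)} + \left(9484 + F{\left(65,82 \right)}\right) = 114^{2} + \left(9484 + 65^{2}\right) = 12996 + \left(9484 + 4225\right) = 12996 + 13709 = 26705$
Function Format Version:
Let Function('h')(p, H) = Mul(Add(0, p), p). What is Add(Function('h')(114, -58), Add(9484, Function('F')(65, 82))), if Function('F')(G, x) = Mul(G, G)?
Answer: 26705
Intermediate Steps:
Function('F')(G, x) = Pow(G, 2)
Function('h')(p, H) = Pow(p, 2) (Function('h')(p, H) = Mul(p, p) = Pow(p, 2))
Add(Function('h')(114, -58), Add(9484, Function('F')(65, 82))) = Add(Pow(114, 2), Add(9484, Pow(65, 2))) = Add(12996, Add(9484, 4225)) = Add(12996, 13709) = 26705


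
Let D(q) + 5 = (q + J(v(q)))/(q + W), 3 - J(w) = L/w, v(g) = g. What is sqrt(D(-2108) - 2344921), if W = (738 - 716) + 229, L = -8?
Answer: I*sqrt(249534995279406767)/326213 ≈ 1531.3*I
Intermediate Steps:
J(w) = 3 + 8/w (J(w) = 3 - (-8)/w = 3 + 8/w)
W = 251 (W = 22 + 229 = 251)
D(q) = -5 + (3 + q + 8/q)/(251 + q) (D(q) = -5 + (q + (3 + 8/q))/(q + 251) = -5 + (3 + q + 8/q)/(251 + q))
sqrt(D(-2108) - 2344921) = sqrt(4*(2 - 1*(-2108)*(313 - 2108))/(-2108*(251 - 2108)) - 2344921) = sqrt(4*(-1/2108)*(2 - 1*(-2108)*(-1795))/(-1857) - 2344921) = sqrt(4*(-1/2108)*(-1/1857)*(2 - 3783860) - 2344921) = sqrt(4*(-1/2108)*(-1/1857)*(-3783858) - 2344921) = sqrt(-1261286/326213 - 2344921) = sqrt(-764944975459/326213) = I*sqrt(249534995279406767)/326213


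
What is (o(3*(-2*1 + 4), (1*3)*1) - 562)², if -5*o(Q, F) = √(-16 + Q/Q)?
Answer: (2810 + I*√15)²/25 ≈ 3.1584e+5 + 870.65*I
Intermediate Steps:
o(Q, F) = -I*√15/5 (o(Q, F) = -√(-16 + Q/Q)/5 = -√(-16 + 1)/5 = -I*√15/5)
(o(3*(-2*1 + 4), (1*3)*1) - 562)² = (-I*√15/5 - 562)² = (-562 - I*√15/5)²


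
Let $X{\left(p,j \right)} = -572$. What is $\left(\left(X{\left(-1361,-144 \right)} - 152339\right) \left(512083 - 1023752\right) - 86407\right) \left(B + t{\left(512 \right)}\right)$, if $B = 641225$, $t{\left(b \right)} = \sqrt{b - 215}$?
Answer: $50169272185043700 + 234719196156 \sqrt{33} \approx 5.0171 \cdot 10^{16}$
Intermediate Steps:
$t{\left(b \right)} = \sqrt{-215 + b}$
$\left(\left(X{\left(-1361,-144 \right)} - 152339\right) \left(512083 - 1023752\right) - 86407\right) \left(B + t{\left(512 \right)}\right) = \left(\left(-572 - 152339\right) \left(512083 - 1023752\right) - 86407\right) \left(641225 + \sqrt{-215 + 512}\right) = \left(\left(-152911\right) \left(-511669\right) - 86407\right) \left(641225 + \sqrt{297}\right) = \left(78239818459 - 86407\right) \left(641225 + 3 \sqrt{33}\right) = 78239732052 \left(641225 + 3 \sqrt{33}\right) = 50169272185043700 + 234719196156 \sqrt{33}$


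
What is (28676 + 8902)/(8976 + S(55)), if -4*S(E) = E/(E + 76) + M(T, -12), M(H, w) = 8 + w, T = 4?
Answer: 19690872/4703893 ≈ 4.1861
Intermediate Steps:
S(E) = 1 - E/(4*(76 + E)) (S(E) = -(E/(E + 76) + (8 - 12))/4 = -(E/(76 + E) - 4)/4 = -(-4 + E/(76 + E))/4 = 1 - E/(4*(76 + E)))
(28676 + 8902)/(8976 + S(55)) = (28676 + 8902)/(8976 + (304 + 3*55)/(4*(76 + 55))) = 37578/(8976 + (1/4)*(304 + 165)/131) = 37578/(8976 + (1/4)*(1/131)*469) = 37578/(8976 + 469/524) = 37578/(4703893/524) = 37578*(524/4703893) = 19690872/4703893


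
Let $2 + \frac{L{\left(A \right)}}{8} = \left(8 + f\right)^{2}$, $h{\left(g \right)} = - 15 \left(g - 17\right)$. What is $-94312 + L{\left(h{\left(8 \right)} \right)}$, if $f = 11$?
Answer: $-91440$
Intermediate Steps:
$h{\left(g \right)} = 255 - 15 g$ ($h{\left(g \right)} = - 15 \left(-17 + g\right) = 255 - 15 g$)
$L{\left(A \right)} = 2872$ ($L{\left(A \right)} = -16 + 8 \left(8 + 11\right)^{2} = -16 + 8 \cdot 19^{2} = -16 + 8 \cdot 361 = -16 + 2888 = 2872$)
$-94312 + L{\left(h{\left(8 \right)} \right)} = -94312 + 2872 = -91440$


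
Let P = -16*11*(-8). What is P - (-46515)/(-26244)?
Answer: 12301679/8748 ≈ 1406.2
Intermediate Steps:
P = 1408 (P = -176*(-8) = 1408)
P - (-46515)/(-26244) = 1408 - (-46515)/(-26244) = 1408 - (-46515)*(-1)/26244 = 1408 - 1*15505/8748 = 1408 - 15505/8748 = 12301679/8748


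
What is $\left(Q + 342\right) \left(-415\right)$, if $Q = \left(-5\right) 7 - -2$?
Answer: $-128235$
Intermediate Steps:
$Q = -33$ ($Q = -35 + 2 = -33$)
$\left(Q + 342\right) \left(-415\right) = \left(-33 + 342\right) \left(-415\right) = 309 \left(-415\right) = -128235$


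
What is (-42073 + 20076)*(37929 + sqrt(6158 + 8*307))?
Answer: -834324213 - 21997*sqrt(8614) ≈ -8.3637e+8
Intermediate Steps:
(-42073 + 20076)*(37929 + sqrt(6158 + 8*307)) = -21997*(37929 + sqrt(6158 + 2456)) = -21997*(37929 + sqrt(8614)) = -834324213 - 21997*sqrt(8614)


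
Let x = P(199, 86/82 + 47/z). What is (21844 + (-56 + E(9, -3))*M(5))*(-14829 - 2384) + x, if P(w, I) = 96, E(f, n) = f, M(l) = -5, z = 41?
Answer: -380045731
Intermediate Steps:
x = 96
(21844 + (-56 + E(9, -3))*M(5))*(-14829 - 2384) + x = (21844 + (-56 + 9)*(-5))*(-14829 - 2384) + 96 = (21844 - 47*(-5))*(-17213) + 96 = (21844 + 235)*(-17213) + 96 = 22079*(-17213) + 96 = -380045827 + 96 = -380045731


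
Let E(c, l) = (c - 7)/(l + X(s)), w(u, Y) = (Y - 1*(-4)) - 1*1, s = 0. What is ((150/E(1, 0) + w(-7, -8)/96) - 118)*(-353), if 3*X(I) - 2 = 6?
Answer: 2086583/32 ≈ 65206.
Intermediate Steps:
X(I) = 8/3 (X(I) = ⅔ + (⅓)*6 = ⅔ + 2 = 8/3)
w(u, Y) = 3 + Y (w(u, Y) = (Y + 4) - 1 = (4 + Y) - 1 = 3 + Y)
E(c, l) = (-7 + c)/(8/3 + l) (E(c, l) = (c - 7)/(l + 8/3) = (-7 + c)/(8/3 + l))
((150/E(1, 0) + w(-7, -8)/96) - 118)*(-353) = ((150/((3*(-7 + 1)/(8 + 3*0))) + (3 - 8)/96) - 118)*(-353) = ((150/((3*(-6)/(8 + 0))) - 5*1/96) - 118)*(-353) = ((150/((3*(-6)/8)) - 5/96) - 118)*(-353) = ((150/((3*(⅛)*(-6))) - 5/96) - 118)*(-353) = ((150/(-9/4) - 5/96) - 118)*(-353) = ((150*(-4/9) - 5/96) - 118)*(-353) = ((-200/3 - 5/96) - 118)*(-353) = (-2135/32 - 118)*(-353) = -5911/32*(-353) = 2086583/32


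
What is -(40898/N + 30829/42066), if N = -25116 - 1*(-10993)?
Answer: 1285017301/594098118 ≈ 2.1630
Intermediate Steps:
N = -14123 (N = -25116 + 10993 = -14123)
-(40898/N + 30829/42066) = -(40898/(-14123) + 30829/42066) = -(40898*(-1/14123) + 30829*(1/42066)) = -(-40898/14123 + 30829/42066) = -1*(-1285017301/594098118) = 1285017301/594098118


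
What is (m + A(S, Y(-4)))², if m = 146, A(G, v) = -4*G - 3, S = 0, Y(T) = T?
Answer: 20449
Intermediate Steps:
A(G, v) = -3 - 4*G
(m + A(S, Y(-4)))² = (146 + (-3 - 4*0))² = (146 + (-3 + 0))² = (146 - 3)² = 143² = 20449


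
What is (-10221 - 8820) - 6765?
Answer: -25806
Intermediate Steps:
(-10221 - 8820) - 6765 = -19041 - 6765 = -25806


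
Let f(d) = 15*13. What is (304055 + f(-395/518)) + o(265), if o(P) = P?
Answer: 304515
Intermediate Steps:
f(d) = 195
(304055 + f(-395/518)) + o(265) = (304055 + 195) + 265 = 304250 + 265 = 304515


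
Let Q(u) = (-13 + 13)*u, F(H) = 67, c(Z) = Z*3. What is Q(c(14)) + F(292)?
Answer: 67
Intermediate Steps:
c(Z) = 3*Z
Q(u) = 0 (Q(u) = 0*u = 0)
Q(c(14)) + F(292) = 0 + 67 = 67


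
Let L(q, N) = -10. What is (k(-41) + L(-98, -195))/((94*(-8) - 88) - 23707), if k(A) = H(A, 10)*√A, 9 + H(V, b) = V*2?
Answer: 10/24547 + 91*I*√41/24547 ≈ 0.00040738 + 0.023737*I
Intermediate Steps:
H(V, b) = -9 + 2*V (H(V, b) = -9 + V*2 = -9 + 2*V)
k(A) = √A*(-9 + 2*A) (k(A) = (-9 + 2*A)*√A = √A*(-9 + 2*A))
(k(-41) + L(-98, -195))/((94*(-8) - 88) - 23707) = (√(-41)*(-9 + 2*(-41)) - 10)/((94*(-8) - 88) - 23707) = ((I*√41)*(-9 - 82) - 10)/((-752 - 88) - 23707) = ((I*√41)*(-91) - 10)/(-840 - 23707) = (-91*I*√41 - 10)/(-24547) = (-10 - 91*I*√41)*(-1/24547) = 10/24547 + 91*I*√41/24547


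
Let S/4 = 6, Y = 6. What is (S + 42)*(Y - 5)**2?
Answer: 66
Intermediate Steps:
S = 24 (S = 4*6 = 24)
(S + 42)*(Y - 5)**2 = (24 + 42)*(6 - 5)**2 = 66*1**2 = 66*1 = 66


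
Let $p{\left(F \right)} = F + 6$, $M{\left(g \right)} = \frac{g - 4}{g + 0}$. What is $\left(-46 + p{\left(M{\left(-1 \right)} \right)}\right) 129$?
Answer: $-4515$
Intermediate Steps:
$M{\left(g \right)} = \frac{-4 + g}{g}$
$p{\left(F \right)} = 6 + F$
$\left(-46 + p{\left(M{\left(-1 \right)} \right)}\right) 129 = \left(-46 + \left(6 + \frac{-4 - 1}{-1}\right)\right) 129 = \left(-46 + \left(6 - -5\right)\right) 129 = \left(-46 + \left(6 + 5\right)\right) 129 = \left(-46 + 11\right) 129 = \left(-35\right) 129 = -4515$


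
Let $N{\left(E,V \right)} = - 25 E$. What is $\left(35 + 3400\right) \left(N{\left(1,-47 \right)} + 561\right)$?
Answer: $1841160$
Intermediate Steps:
$\left(35 + 3400\right) \left(N{\left(1,-47 \right)} + 561\right) = \left(35 + 3400\right) \left(\left(-25\right) 1 + 561\right) = 3435 \left(-25 + 561\right) = 3435 \cdot 536 = 1841160$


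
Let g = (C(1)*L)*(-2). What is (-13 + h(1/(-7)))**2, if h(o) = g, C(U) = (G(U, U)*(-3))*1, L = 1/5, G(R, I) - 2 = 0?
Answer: 2809/25 ≈ 112.36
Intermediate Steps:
G(R, I) = 2 (G(R, I) = 2 + 0 = 2)
L = 1/5 ≈ 0.20000
C(U) = -6 (C(U) = (2*(-3))*1 = -6*1 = -6)
g = 12/5 (g = -6*1/5*(-2) = -6/5*(-2) = 12/5 ≈ 2.4000)
h(o) = 12/5
(-13 + h(1/(-7)))**2 = (-13 + 12/5)**2 = (-53/5)**2 = 2809/25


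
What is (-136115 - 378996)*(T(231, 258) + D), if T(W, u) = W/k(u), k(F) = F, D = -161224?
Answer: 7142110340757/86 ≈ 8.3048e+10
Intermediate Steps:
T(W, u) = W/u
(-136115 - 378996)*(T(231, 258) + D) = (-136115 - 378996)*(231/258 - 161224) = -515111*(231*(1/258) - 161224) = -515111*(77/86 - 161224) = -515111*(-13865187/86) = 7142110340757/86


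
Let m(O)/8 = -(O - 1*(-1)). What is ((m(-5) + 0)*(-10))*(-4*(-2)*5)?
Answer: -12800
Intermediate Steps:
m(O) = -8 - 8*O (m(O) = 8*(-(O - 1*(-1))) = 8*(-(O + 1)) = 8*(-(1 + O)) = 8*(-1 - O) = -8 - 8*O)
((m(-5) + 0)*(-10))*(-4*(-2)*5) = (((-8 - 8*(-5)) + 0)*(-10))*(-4*(-2)*5) = (((-8 + 40) + 0)*(-10))*(8*5) = ((32 + 0)*(-10))*40 = (32*(-10))*40 = -320*40 = -12800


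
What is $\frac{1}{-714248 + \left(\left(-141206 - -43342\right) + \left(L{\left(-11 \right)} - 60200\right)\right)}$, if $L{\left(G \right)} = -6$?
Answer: $- \frac{1}{872318} \approx -1.1464 \cdot 10^{-6}$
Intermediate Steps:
$\frac{1}{-714248 + \left(\left(-141206 - -43342\right) + \left(L{\left(-11 \right)} - 60200\right)\right)} = \frac{1}{-714248 - 158070} = \frac{1}{-872318} = - \frac{1}{872318}$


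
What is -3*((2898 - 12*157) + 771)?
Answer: -5355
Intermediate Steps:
-3*((2898 - 12*157) + 771) = -3*((2898 - 1884) + 771) = -3*(1014 + 771) = -3*1785 = -5355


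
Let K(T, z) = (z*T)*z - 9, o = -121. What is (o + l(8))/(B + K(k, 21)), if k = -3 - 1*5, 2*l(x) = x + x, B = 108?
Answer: 113/3429 ≈ 0.032954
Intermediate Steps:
l(x) = x (l(x) = (x + x)/2 = (2*x)/2 = x)
k = -8 (k = -3 - 5 = -8)
K(T, z) = -9 + T*z**2 (K(T, z) = (T*z)*z - 9 = T*z**2 - 9 = -9 + T*z**2)
(o + l(8))/(B + K(k, 21)) = (-121 + 8)/(108 + (-9 - 8*21**2)) = -113/(108 + (-9 - 8*441)) = -113/(108 + (-9 - 3528)) = -113/(108 - 3537) = -113/(-3429) = -113*(-1/3429) = 113/3429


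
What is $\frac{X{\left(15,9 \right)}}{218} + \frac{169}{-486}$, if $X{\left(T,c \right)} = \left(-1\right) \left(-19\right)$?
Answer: $- \frac{6902}{26487} \approx -0.26058$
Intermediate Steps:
$X{\left(T,c \right)} = 19$
$\frac{X{\left(15,9 \right)}}{218} + \frac{169}{-486} = \frac{19}{218} + \frac{169}{-486} = 19 \cdot \frac{1}{218} + 169 \left(- \frac{1}{486}\right) = \frac{19}{218} - \frac{169}{486} = - \frac{6902}{26487}$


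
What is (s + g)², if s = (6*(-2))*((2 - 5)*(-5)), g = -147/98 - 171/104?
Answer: 362788209/10816 ≈ 33542.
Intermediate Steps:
g = -327/104 (g = -147*1/98 - 171*1/104 = -3/2 - 171/104 = -327/104 ≈ -3.1442)
s = -180 (s = -(-36)*(-5) = -12*15 = -180)
(s + g)² = (-180 - 327/104)² = (-19047/104)² = 362788209/10816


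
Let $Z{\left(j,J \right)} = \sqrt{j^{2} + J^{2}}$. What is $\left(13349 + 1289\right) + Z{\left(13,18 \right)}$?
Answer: $14638 + \sqrt{493} \approx 14660.0$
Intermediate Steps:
$Z{\left(j,J \right)} = \sqrt{J^{2} + j^{2}}$
$\left(13349 + 1289\right) + Z{\left(13,18 \right)} = \left(13349 + 1289\right) + \sqrt{18^{2} + 13^{2}} = 14638 + \sqrt{324 + 169} = 14638 + \sqrt{493}$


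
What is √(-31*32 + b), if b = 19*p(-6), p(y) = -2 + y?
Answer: 2*I*√286 ≈ 33.823*I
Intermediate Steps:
b = -152 (b = 19*(-2 - 6) = 19*(-8) = -152)
√(-31*32 + b) = √(-31*32 - 152) = √(-992 - 152) = √(-1144) = 2*I*√286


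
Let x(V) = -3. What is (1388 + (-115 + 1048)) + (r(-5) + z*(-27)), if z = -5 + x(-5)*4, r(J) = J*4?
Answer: 2760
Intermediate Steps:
r(J) = 4*J
z = -17 (z = -5 - 3*4 = -5 - 12 = -17)
(1388 + (-115 + 1048)) + (r(-5) + z*(-27)) = (1388 + (-115 + 1048)) + (4*(-5) - 17*(-27)) = (1388 + 933) + (-20 + 459) = 2321 + 439 = 2760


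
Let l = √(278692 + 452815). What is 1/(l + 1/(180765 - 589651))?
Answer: 408886/122299017482900971 + 167187760996*√731507/122299017482900971 ≈ 0.0011692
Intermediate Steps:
l = √731507 ≈ 855.28
1/(l + 1/(180765 - 589651)) = 1/(√731507 + 1/(180765 - 589651)) = 1/(√731507 + 1/(-408886)) = 1/(√731507 - 1/408886) = 1/(-1/408886 + √731507)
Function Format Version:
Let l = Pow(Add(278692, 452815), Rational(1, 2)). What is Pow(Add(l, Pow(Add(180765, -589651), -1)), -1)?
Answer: Add(Rational(408886, 122299017482900971), Mul(Rational(167187760996, 122299017482900971), Pow(731507, Rational(1, 2)))) ≈ 0.0011692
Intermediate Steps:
l = Pow(731507, Rational(1, 2)) ≈ 855.28
Pow(Add(l, Pow(Add(180765, -589651), -1)), -1) = Pow(Add(Pow(731507, Rational(1, 2)), Pow(Add(180765, -589651), -1)), -1) = Pow(Add(Pow(731507, Rational(1, 2)), Pow(-408886, -1)), -1) = Pow(Add(Pow(731507, Rational(1, 2)), Rational(-1, 408886)), -1) = Pow(Add(Rational(-1, 408886), Pow(731507, Rational(1, 2))), -1)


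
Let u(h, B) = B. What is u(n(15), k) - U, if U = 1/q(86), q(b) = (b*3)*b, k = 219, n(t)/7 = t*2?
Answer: 4859171/22188 ≈ 219.00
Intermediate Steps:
n(t) = 14*t (n(t) = 7*(t*2) = 7*(2*t) = 14*t)
q(b) = 3*b**2 (q(b) = (3*b)*b = 3*b**2)
U = 1/22188 (U = 1/(3*86**2) = 1/(3*7396) = 1/22188 ≈ 4.5069e-5)
u(n(15), k) - U = 219 - 1*1/22188 = 219 - 1/22188 = 4859171/22188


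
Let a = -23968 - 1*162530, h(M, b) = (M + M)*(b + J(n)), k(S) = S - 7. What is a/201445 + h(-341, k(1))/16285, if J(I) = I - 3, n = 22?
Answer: -192925252/131221273 ≈ -1.4702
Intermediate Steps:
J(I) = -3 + I
k(S) = -7 + S
h(M, b) = 2*M*(19 + b) (h(M, b) = (M + M)*(b + (-3 + 22)) = (2*M)*(b + 19) = (2*M)*(19 + b) = 2*M*(19 + b))
a = -186498 (a = -23968 - 162530 = -186498)
a/201445 + h(-341, k(1))/16285 = -186498/201445 + (2*(-341)*(19 + (-7 + 1)))/16285 = -186498*1/201445 + (2*(-341)*(19 - 6))*(1/16285) = -186498/201445 + (2*(-341)*13)*(1/16285) = -186498/201445 - 8866*1/16285 = -186498/201445 - 8866/16285 = -192925252/131221273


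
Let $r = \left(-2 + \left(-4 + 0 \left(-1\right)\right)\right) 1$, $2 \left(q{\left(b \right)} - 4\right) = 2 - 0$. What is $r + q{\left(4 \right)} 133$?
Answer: $659$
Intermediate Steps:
$q{\left(b \right)} = 5$ ($q{\left(b \right)} = 4 + \frac{2 - 0}{2} = 4 + \frac{2 + 0}{2} = 4 + \frac{1}{2} \cdot 2 = 4 + 1 = 5$)
$r = -6$ ($r = \left(-2 + \left(-4 + 0\right)\right) 1 = \left(-2 - 4\right) 1 = \left(-6\right) 1 = -6$)
$r + q{\left(4 \right)} 133 = -6 + 5 \cdot 133 = -6 + 665 = 659$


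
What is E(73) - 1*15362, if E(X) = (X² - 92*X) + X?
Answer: -16676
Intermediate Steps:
E(X) = X² - 91*X
E(73) - 1*15362 = 73*(-91 + 73) - 1*15362 = 73*(-18) - 15362 = -1314 - 15362 = -16676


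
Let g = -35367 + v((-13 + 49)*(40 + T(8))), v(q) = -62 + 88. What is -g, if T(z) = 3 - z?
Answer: 35341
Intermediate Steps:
v(q) = 26
g = -35341 (g = -35367 + 26 = -35341)
-g = -1*(-35341) = 35341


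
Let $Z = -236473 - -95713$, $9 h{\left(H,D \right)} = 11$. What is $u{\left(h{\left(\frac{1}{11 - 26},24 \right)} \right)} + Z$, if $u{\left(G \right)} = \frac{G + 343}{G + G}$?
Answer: $- \frac{1546811}{11} \approx -1.4062 \cdot 10^{5}$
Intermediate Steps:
$h{\left(H,D \right)} = \frac{11}{9}$ ($h{\left(H,D \right)} = \frac{1}{9} \cdot 11 = \frac{11}{9}$)
$Z = -140760$ ($Z = -236473 + 95713 = -140760$)
$u{\left(G \right)} = \frac{343 + G}{2 G}$
$u{\left(h{\left(\frac{1}{11 - 26},24 \right)} \right)} + Z = \frac{343 + \frac{11}{9}}{2 \cdot \frac{11}{9}} - 140760 = \frac{1}{2} \cdot \frac{9}{11} \cdot \frac{3098}{9} - 140760 = \frac{1549}{11} - 140760 = - \frac{1546811}{11}$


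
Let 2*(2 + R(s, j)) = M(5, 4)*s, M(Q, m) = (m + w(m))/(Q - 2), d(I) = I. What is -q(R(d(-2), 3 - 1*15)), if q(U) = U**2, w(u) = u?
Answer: -196/9 ≈ -21.778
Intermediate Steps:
M(Q, m) = 2*m/(-2 + Q) (M(Q, m) = (m + m)/(Q - 2) = (2*m)/(-2 + Q) = 2*m/(-2 + Q))
R(s, j) = -2 + 4*s/3 (R(s, j) = -2 + ((2*4/(-2 + 5))*s)/2 = -2 + ((2*4/3)*s)/2 = -2 + ((2*4*(1/3))*s)/2 = -2 + (8*s/3)/2 = -2 + 4*s/3)
-q(R(d(-2), 3 - 1*15)) = -(-2 + (4/3)*(-2))**2 = -(-2 - 8/3)**2 = -(-14/3)**2 = -1*196/9 = -196/9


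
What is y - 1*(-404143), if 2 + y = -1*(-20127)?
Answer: 424268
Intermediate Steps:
y = 20125 (y = -2 - 1*(-20127) = -2 + 20127 = 20125)
y - 1*(-404143) = 20125 - 1*(-404143) = 20125 + 404143 = 424268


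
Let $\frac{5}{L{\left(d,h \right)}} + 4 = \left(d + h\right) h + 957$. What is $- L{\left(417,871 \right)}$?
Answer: $- \frac{5}{1122801} \approx -4.4531 \cdot 10^{-6}$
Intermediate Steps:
$L{\left(d,h \right)} = \frac{5}{953 + h \left(d + h\right)}$ ($L{\left(d,h \right)} = \frac{5}{-4 + \left(\left(d + h\right) h + 957\right)} = \frac{5}{-4 + \left(h \left(d + h\right) + 957\right)} = \frac{5}{-4 + \left(957 + h \left(d + h\right)\right)} = \frac{5}{953 + h \left(d + h\right)}$)
$- L{\left(417,871 \right)} = - \frac{5}{953 + 871^{2} + 417 \cdot 871} = - \frac{5}{953 + 758641 + 363207} = - \frac{5}{1122801}$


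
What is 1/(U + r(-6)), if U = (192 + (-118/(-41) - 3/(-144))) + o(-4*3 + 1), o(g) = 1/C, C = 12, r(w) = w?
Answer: 1968/371917 ≈ 0.0052915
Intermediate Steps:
o(g) = 1/12
U = 383725/1968 (U = (192 + (-118/(-41) - 3/(-144))) + 1/12 = (192 + (-118*(-1/41) - 3*(-1/144))) + 1/12 = (192 + (118/41 + 1/48)) + 1/12 = (192 + 5705/1968) + 1/12 = 383561/1968 + 1/12 = 383725/1968 ≈ 194.98)
1/(U + r(-6)) = 1/(383725/1968 - 6) = 1/(371917/1968) = 1968/371917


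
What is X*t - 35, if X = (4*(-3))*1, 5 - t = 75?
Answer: 805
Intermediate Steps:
t = -70 (t = 5 - 1*75 = 5 - 75 = -70)
X = -12 (X = -12*1 = -12)
X*t - 35 = -12*(-70) - 35 = 840 - 35 = 805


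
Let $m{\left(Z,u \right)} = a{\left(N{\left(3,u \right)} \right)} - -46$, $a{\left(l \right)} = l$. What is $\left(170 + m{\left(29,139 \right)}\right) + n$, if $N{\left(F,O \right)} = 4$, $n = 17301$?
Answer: $17521$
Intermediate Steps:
$m{\left(Z,u \right)} = 50$ ($m{\left(Z,u \right)} = 4 - -46 = 4 + 46 = 50$)
$\left(170 + m{\left(29,139 \right)}\right) + n = \left(170 + 50\right) + 17301 = 220 + 17301 = 17521$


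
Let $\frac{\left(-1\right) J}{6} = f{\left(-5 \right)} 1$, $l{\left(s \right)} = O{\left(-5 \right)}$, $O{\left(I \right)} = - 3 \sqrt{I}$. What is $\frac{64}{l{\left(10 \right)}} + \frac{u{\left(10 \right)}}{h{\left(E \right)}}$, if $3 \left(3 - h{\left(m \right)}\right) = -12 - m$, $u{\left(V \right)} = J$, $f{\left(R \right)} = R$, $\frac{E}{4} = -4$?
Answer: $18 + \frac{64 i \sqrt{5}}{15} \approx 18.0 + 9.5406 i$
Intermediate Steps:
$E = -16$ ($E = 4 \left(-4\right) = -16$)
$l{\left(s \right)} = - 3 i \sqrt{5}$ ($l{\left(s \right)} = - 3 \sqrt{-5} = - 3 i \sqrt{5}$)
$J = 30$ ($J = - 6 \left(\left(-5\right) 1\right) = \left(-6\right) \left(-5\right) = 30$)
$u{\left(V \right)} = 30$
$h{\left(m \right)} = 7 + \frac{m}{3}$ ($h{\left(m \right)} = 3 - \frac{-12 - m}{3} = 3 + \left(4 + \frac{m}{3}\right) = 7 + \frac{m}{3}$)
$\frac{64}{l{\left(10 \right)}} + \frac{u{\left(10 \right)}}{h{\left(E \right)}} = \frac{64}{\left(-3\right) i \sqrt{5}} + \frac{30}{7 + \frac{1}{3} \left(-16\right)} = 64 \frac{i \sqrt{5}}{15} + \frac{30}{7 - \frac{16}{3}} = \frac{64 i \sqrt{5}}{15} + \frac{30}{\frac{5}{3}} = \frac{64 i \sqrt{5}}{15} + 30 \cdot \frac{3}{5} = \frac{64 i \sqrt{5}}{15} + 18 = 18 + \frac{64 i \sqrt{5}}{15}$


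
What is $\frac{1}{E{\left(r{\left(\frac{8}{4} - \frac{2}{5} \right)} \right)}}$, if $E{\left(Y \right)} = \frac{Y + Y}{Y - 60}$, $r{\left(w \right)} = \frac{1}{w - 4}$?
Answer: $\frac{145}{2} \approx 72.5$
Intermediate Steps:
$r{\left(w \right)} = \frac{1}{-4 + w}$
$E{\left(Y \right)} = \frac{2 Y}{-60 + Y}$
$\frac{1}{E{\left(r{\left(\frac{8}{4} - \frac{2}{5} \right)} \right)}} = \frac{1}{2 \frac{1}{-4 + \left(\frac{8}{4} - \frac{2}{5}\right)} \frac{1}{-60 + \frac{1}{-4 + \left(\frac{8}{4} - \frac{2}{5}\right)}}} = \frac{1}{2 \frac{1}{-4 + \left(8 \cdot \frac{1}{4} - \frac{2}{5}\right)} \frac{1}{-60 + \frac{1}{-4 + \left(8 \cdot \frac{1}{4} - \frac{2}{5}\right)}}} = \frac{1}{2 \frac{1}{-4 + \left(2 - \frac{2}{5}\right)} \frac{1}{-60 + \frac{1}{-4 + \left(2 - \frac{2}{5}\right)}}} = \frac{1}{2 \frac{1}{-4 + \frac{8}{5}} \frac{1}{-60 + \frac{1}{-4 + \frac{8}{5}}}} = \frac{1}{2 \frac{1}{- \frac{12}{5}} \frac{1}{-60 + \frac{1}{- \frac{12}{5}}}} = \frac{1}{2 \left(- \frac{5}{12}\right) \frac{1}{-60 - \frac{5}{12}}} = \frac{1}{2 \left(- \frac{5}{12}\right) \frac{1}{- \frac{725}{12}}} = \frac{1}{2 \left(- \frac{5}{12}\right) \left(- \frac{12}{725}\right)} = \frac{1}{\frac{2}{145}} = \frac{145}{2}$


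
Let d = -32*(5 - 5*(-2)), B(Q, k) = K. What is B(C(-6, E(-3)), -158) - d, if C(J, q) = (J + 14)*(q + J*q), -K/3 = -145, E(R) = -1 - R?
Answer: 915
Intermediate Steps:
K = 435 (K = -3*(-145) = 435)
C(J, q) = (14 + J)*(q + J*q)
B(Q, k) = 435
d = -480 (d = -32*(5 + 10) = -32*15 = -480)
B(C(-6, E(-3)), -158) - d = 435 - 1*(-480) = 435 + 480 = 915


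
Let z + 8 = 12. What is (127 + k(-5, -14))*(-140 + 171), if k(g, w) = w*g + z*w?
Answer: 4371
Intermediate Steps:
z = 4 (z = -8 + 12 = 4)
k(g, w) = 4*w + g*w (k(g, w) = w*g + 4*w = g*w + 4*w = 4*w + g*w)
(127 + k(-5, -14))*(-140 + 171) = (127 - 14*(4 - 5))*(-140 + 171) = (127 - 14*(-1))*31 = (127 + 14)*31 = 141*31 = 4371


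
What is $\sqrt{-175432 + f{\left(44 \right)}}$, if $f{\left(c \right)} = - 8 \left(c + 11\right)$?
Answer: $16 i \sqrt{687} \approx 419.37 i$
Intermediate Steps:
$f{\left(c \right)} = -88 - 8 c$ ($f{\left(c \right)} = - 8 \left(11 + c\right) = -88 - 8 c$)
$\sqrt{-175432 + f{\left(44 \right)}} = \sqrt{-175432 - 440} = \sqrt{-175872} = 16 i \sqrt{687}$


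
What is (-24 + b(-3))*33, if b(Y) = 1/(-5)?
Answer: -3993/5 ≈ -798.60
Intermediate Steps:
b(Y) = -1/5
(-24 + b(-3))*33 = (-24 - 1/5)*33 = -121/5*33 = -3993/5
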